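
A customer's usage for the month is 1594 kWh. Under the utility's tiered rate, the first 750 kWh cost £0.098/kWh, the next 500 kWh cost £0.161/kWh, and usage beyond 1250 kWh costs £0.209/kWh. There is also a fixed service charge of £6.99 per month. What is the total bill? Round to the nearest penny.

First 750 kWh × £0.098 = £73.50
Next 500 kWh × £0.161 = £80.50
Remaining 344 kWh × £0.209 = £71.90
Energy charge = £225.90; + service £6.99 = £232.89

£232.89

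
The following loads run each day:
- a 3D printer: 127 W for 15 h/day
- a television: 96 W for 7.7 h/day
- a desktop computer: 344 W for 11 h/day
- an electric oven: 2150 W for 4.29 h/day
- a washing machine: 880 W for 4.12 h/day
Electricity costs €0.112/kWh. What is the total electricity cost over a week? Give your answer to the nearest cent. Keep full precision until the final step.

€15.11

3D printer: 127 W × 15 h × 7 d = 13,335 Wh = 13.34 kWh
television: 96 W × 7.7 h × 7 d = 5,174 Wh = 5.174 kWh
desktop computer: 344 W × 11 h × 7 d = 26,488 Wh = 26.49 kWh
electric oven: 2150 W × 4.29 h × 7 d = 64,564 Wh = 64.56 kWh
washing machine: 880 W × 4.12 h × 7 d = 25,379 Wh = 25.38 kWh
Total energy = 13.34 + 5.174 + 26.49 + 64.56 + 25.38 = 134.9 kWh
Cost = 134.9 kWh × €0.112 = €15.11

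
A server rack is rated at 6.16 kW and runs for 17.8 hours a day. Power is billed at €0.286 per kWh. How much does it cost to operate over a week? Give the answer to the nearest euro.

€220

Energy = 6160 W × 17.8 h/day × 7 days = 767,536 Wh = 767.5 kWh
Cost = 767.5 kWh × €0.286/kWh = €219.52 ≈ €220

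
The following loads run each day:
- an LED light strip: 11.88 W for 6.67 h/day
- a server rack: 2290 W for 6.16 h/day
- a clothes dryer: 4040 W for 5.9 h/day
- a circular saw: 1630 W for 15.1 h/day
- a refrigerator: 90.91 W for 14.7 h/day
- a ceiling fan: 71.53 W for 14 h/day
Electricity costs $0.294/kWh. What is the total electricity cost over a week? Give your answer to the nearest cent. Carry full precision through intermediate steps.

$133.71

LED light strip: 11.88 W × 6.67 h × 7 d = 555 Wh = 0.5547 kWh
server rack: 2290 W × 6.16 h × 7 d = 98,745 Wh = 98.74 kWh
clothes dryer: 4040 W × 5.9 h × 7 d = 166,852 Wh = 166.9 kWh
circular saw: 1630 W × 15.1 h × 7 d = 172,291 Wh = 172.3 kWh
refrigerator: 90.91 W × 14.7 h × 7 d = 9,355 Wh = 9.355 kWh
ceiling fan: 71.53 W × 14 h × 7 d = 7,010 Wh = 7.01 kWh
Total energy = 0.5547 + 98.74 + 166.9 + 172.3 + 9.355 + 7.01 = 454.8 kWh
Cost = 454.8 kWh × $0.294 = $133.71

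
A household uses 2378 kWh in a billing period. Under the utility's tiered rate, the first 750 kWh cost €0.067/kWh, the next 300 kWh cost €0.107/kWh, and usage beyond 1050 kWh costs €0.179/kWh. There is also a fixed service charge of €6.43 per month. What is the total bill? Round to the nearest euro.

First 750 kWh × €0.067 = €50.25
Next 300 kWh × €0.107 = €32.10
Remaining 1328 kWh × €0.179 = €237.71
Energy charge = €320.06; + service €6.43 = €326.49 ≈ €326

€326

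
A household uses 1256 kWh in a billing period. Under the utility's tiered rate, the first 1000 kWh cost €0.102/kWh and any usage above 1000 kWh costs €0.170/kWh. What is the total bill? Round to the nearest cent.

€145.52

First 1000 kWh × €0.102 = €102.00
Remaining 256 kWh × €0.170 = €43.52
Total = €145.52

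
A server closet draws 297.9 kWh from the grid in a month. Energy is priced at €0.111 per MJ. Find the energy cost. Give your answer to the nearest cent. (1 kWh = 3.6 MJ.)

€119.04

297.9 kWh × (3.6 MJ/kWh) = 1,072 MJ
Cost = 1,072 MJ × €0.111/MJ = €119.04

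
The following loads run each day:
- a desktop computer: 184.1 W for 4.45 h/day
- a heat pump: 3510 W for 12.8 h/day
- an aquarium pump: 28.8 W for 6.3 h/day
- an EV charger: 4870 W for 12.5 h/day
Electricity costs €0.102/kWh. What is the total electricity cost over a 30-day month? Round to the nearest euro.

€327

desktop computer: 184.1 W × 4.45 h × 30 d = 24,577 Wh = 24.58 kWh
heat pump: 3510 W × 12.8 h × 30 d = 1,347,840 Wh = 1,348 kWh
aquarium pump: 28.8 W × 6.3 h × 30 d = 5,443 Wh = 5.443 kWh
EV charger: 4870 W × 12.5 h × 30 d = 1,826,250 Wh = 1,826 kWh
Total energy = 24.58 + 1,348 + 5.443 + 1,826 = 3,204 kWh
Cost = 3,204 kWh × €0.102 = €326.82 ≈ €327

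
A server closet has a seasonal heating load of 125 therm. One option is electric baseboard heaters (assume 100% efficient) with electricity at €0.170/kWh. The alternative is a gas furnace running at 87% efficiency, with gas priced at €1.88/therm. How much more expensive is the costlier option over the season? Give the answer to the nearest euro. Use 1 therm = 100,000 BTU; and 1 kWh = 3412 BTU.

€353

Heat load = 125 therm × 100,000 = 12,500,000 BTU
Gas: input = 12,500,000 / 0.87 = 14,367,816 BTU = 143.7 therm → 143.7 × €1.88 = €270.11
Electric: 12,500,000 BTU / 3412 = 3,664 kWh → × €0.170 = €622.80
Difference = |€270.11 − €622.80| = €352.69 ≈ €353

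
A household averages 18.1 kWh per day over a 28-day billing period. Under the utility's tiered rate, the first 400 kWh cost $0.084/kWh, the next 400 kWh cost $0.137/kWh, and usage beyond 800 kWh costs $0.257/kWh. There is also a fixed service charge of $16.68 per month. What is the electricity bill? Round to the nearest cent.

Usage = 18.1 kWh/day × 28 days = 506.8 kWh
First 400 kWh × $0.084 = $33.60
Next 106.8 kWh × $0.137 = $14.63
Remaining tier: 0 kWh (not reached)
Energy charge = $48.23; + service $16.68 = $64.91

$64.91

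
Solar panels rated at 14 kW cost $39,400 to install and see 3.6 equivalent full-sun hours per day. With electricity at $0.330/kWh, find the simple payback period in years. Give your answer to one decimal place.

Daily generation = 14 kW × 3.6 h = 50.4 kWh
Annual generation = 50.4 × 365 = 18396 kWh
Annual savings = 18396 × $0.330 = $6,070.68
Payback = $39,400 / $6,070.68 = 6.49 years

6.5 years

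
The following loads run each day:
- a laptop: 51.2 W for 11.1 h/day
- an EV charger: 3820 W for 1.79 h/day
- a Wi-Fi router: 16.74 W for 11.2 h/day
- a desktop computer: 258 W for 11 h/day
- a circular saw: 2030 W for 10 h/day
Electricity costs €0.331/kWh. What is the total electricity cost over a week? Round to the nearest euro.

laptop: 51.2 W × 11.1 h × 7 d = 3,978 Wh = 3.978 kWh
EV charger: 3820 W × 1.79 h × 7 d = 47,865 Wh = 47.86 kWh
Wi-Fi router: 16.74 W × 11.2 h × 7 d = 1,312 Wh = 1.312 kWh
desktop computer: 258 W × 11 h × 7 d = 19,866 Wh = 19.87 kWh
circular saw: 2030 W × 10 h × 7 d = 142,100 Wh = 142.1 kWh
Total energy = 3.978 + 47.86 + 1.312 + 19.87 + 142.1 = 215.1 kWh
Cost = 215.1 kWh × €0.331 = €71.21 ≈ €71

€71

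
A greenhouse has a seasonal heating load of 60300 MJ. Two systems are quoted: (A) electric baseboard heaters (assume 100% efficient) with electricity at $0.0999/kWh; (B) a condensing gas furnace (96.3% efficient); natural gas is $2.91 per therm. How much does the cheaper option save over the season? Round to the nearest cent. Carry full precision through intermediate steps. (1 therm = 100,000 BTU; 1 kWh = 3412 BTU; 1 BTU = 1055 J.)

$53.67

Heat load = 60300 MJ = 60,300,000,000 J / 1055 = 57,156,398 BTU
Gas: input = 57,156,398 / 0.963 = 59,352,438 BTU = 593.5 therm → 593.5 × $2.91 = $1,727.16
Electric: 57,156,398 BTU / 3412 = 16,750 kWh → × $0.0999 = $1,673.48
Difference = |$1,727.16 − $1,673.48| = $53.67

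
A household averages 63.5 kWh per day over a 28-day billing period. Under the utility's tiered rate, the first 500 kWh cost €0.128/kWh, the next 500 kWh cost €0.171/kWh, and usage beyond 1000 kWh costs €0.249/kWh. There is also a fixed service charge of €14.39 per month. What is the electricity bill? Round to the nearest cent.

€357.61

Usage = 63.5 kWh/day × 28 days = 1778 kWh
First 500 kWh × €0.128 = €64.00
Next 500 kWh × €0.171 = €85.50
Remaining 778 kWh × €0.249 = €193.72
Energy charge = €343.22; + service €14.39 = €357.61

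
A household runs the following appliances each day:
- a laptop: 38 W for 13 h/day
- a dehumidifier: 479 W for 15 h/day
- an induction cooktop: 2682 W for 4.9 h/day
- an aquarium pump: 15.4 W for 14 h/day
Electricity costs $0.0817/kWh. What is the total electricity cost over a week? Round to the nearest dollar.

$12

laptop: 38 W × 13 h × 7 d = 3,458 Wh = 3.458 kWh
dehumidifier: 479 W × 15 h × 7 d = 50,295 Wh = 50.3 kWh
induction cooktop: 2682 W × 4.9 h × 7 d = 91,993 Wh = 91.99 kWh
aquarium pump: 15.4 W × 14 h × 7 d = 1,509 Wh = 1.509 kWh
Total energy = 3.458 + 50.3 + 91.99 + 1.509 = 147.3 kWh
Cost = 147.3 kWh × $0.0817 = $12.03 ≈ $12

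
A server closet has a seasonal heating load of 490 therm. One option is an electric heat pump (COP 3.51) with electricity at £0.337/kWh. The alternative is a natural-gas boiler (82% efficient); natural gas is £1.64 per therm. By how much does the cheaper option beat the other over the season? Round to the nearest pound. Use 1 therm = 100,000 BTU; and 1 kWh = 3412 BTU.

Heat load = 490 therm × 100,000 = 49,000,000 BTU
Gas: input = 49,000,000 / 0.82 = 59,756,098 BTU = 597.6 therm → 597.6 × £1.64 = £980.00
Heat pump: 49,000,000 BTU / 3412 = 14,360 kWh heat; / 3.51 = 4,091 kWh in → × £0.337 = £1,378.83
Difference = |£980.00 − £1,378.83| = £398.83 ≈ £399

£399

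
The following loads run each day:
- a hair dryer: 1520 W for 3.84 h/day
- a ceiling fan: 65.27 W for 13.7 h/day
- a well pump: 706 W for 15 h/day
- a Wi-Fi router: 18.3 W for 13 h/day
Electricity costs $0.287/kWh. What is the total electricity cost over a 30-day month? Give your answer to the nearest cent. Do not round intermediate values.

hair dryer: 1520 W × 3.84 h × 30 d = 175,104 Wh = 175.1 kWh
ceiling fan: 65.27 W × 13.7 h × 30 d = 26,826 Wh = 26.83 kWh
well pump: 706 W × 15 h × 30 d = 317,700 Wh = 317.7 kWh
Wi-Fi router: 18.3 W × 13 h × 30 d = 7,137 Wh = 7.137 kWh
Total energy = 175.1 + 26.83 + 317.7 + 7.137 = 526.8 kWh
Cost = 526.8 kWh × $0.287 = $151.18

$151.18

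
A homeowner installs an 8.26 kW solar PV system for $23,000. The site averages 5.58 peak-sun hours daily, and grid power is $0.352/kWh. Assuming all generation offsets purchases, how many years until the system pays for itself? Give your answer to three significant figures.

3.88 years

Daily generation = 8.26 kW × 5.58 h = 46.09 kWh
Annual generation = 46.09 × 365 = 16823 kWh
Annual savings = 16823 × $0.352 = $5,921.75
Payback = $23,000 / $5,921.75 = 3.88 years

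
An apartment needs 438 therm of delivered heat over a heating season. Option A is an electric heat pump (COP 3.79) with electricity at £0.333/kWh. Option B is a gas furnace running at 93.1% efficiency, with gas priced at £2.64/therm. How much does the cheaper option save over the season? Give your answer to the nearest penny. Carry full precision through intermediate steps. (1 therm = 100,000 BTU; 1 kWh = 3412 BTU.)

Heat load = 438 therm × 100,000 = 43,800,000 BTU
Gas: input = 43,800,000 / 0.931 = 47,046,187 BTU = 470.5 therm → 470.5 × £2.64 = £1,242.02
Heat pump: 43,800,000 BTU / 3412 = 12,840 kWh heat; / 3.79 = 3,387 kWh in → × £0.333 = £1,127.90
Difference = |£1,242.02 − £1,127.90| = £114.12

£114.12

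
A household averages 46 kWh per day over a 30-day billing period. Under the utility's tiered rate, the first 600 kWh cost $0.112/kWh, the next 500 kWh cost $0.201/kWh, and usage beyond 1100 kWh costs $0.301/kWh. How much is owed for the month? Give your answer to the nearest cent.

Usage = 46 kWh/day × 30 days = 1380 kWh
First 600 kWh × $0.112 = $67.20
Next 500 kWh × $0.201 = $100.50
Remaining 280 kWh × $0.301 = $84.28
Total = $251.98

$251.98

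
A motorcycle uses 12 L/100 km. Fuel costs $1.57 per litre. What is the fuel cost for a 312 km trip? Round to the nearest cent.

Fuel = 12 L/100 km × 312 km / 100 = 37.44 L
Cost = 37.44 L × $1.57/L = $58.78

$58.78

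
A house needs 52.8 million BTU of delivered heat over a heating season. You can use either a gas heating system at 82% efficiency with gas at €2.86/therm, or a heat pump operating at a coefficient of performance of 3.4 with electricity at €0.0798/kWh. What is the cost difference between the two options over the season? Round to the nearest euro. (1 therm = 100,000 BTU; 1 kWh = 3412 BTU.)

Heat load = 52.8 × 10⁶ BTU = 52,800,000 BTU
Gas: input = 52,800,000 / 0.82 = 64,390,244 BTU = 643.9 therm → 643.9 × €2.86 = €1,841.56
Heat pump: 52,800,000 BTU / 3412 = 15,470 kWh heat; / 3.4 = 4,551 kWh in → × €0.0798 = €363.20
Difference = |€1,841.56 − €363.20| = €1,478.36 ≈ €1478

€1478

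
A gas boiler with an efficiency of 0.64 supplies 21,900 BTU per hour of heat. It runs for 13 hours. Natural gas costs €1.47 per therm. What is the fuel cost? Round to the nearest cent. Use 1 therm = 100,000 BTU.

€6.54

Heat delivered = 21,900 BTU/h × 13 h = 284,700 BTU
Gas input = 284,700 / 0.64 = 444,844 BTU
= 444,844 / 100,000 = 4.448 therm
Cost = 4.448 × €1.47/therm = €6.54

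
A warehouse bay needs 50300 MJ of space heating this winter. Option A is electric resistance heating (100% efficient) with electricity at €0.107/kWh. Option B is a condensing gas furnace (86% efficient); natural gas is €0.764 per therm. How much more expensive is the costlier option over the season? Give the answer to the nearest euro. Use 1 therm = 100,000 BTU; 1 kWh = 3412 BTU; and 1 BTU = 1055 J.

Heat load = 50300 MJ = 50,300,000,000 J / 1055 = 47,677,725 BTU
Gas: input = 47,677,725 / 0.86 = 55,439,215 BTU = 554.4 therm → 554.4 × €0.764 = €423.56
Electric: 47,677,725 BTU / 3412 = 13,970 kWh → × €0.107 = €1,495.17
Difference = |€423.56 − €1,495.17| = €1,071.61 ≈ €1072

€1072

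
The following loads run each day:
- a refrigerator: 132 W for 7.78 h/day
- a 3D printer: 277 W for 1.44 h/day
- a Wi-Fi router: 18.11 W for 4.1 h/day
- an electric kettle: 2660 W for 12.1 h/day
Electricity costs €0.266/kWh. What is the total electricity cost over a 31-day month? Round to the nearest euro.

refrigerator: 132 W × 7.78 h × 31 d = 31,836 Wh = 31.84 kWh
3D printer: 277 W × 1.44 h × 31 d = 12,365 Wh = 12.37 kWh
Wi-Fi router: 18.11 W × 4.1 h × 31 d = 2,302 Wh = 2.302 kWh
electric kettle: 2660 W × 12.1 h × 31 d = 997,766 Wh = 997.8 kWh
Total energy = 31.84 + 12.37 + 2.302 + 997.8 = 1,044 kWh
Cost = 1,044 kWh × €0.266 = €277.78 ≈ €278

€278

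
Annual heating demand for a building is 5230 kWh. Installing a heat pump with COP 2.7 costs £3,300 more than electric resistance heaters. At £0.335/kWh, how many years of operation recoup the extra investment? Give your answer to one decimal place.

Resistance: 5230 kWh × £0.335 = £1,752.05/yr
Heat pump: 5230 / 2.7 = 1937 kWh in → × £0.335 = £648.91/yr
Annual savings = £1,103.14
Payback = £3,300 / £1,103.14 = 2.99 years

3.0 years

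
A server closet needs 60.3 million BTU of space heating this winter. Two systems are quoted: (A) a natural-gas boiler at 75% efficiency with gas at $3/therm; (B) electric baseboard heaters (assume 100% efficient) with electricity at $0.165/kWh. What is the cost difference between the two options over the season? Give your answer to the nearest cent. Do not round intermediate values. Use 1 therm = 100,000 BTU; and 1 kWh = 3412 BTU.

$504.03

Heat load = 60.3 × 10⁶ BTU = 60,300,000 BTU
Gas: input = 60,300,000 / 0.75 = 80,400,000 BTU = 804 therm → 804 × $3 = $2,412.00
Electric: 60,300,000 BTU / 3412 = 17,670 kWh → × $0.165 = $2,916.03
Difference = |$2,412.00 − $2,916.03| = $504.03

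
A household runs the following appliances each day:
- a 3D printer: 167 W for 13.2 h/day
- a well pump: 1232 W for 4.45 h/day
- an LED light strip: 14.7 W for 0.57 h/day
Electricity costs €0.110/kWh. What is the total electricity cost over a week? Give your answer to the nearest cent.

€5.93

3D printer: 167 W × 13.2 h × 7 d = 15,431 Wh = 15.43 kWh
well pump: 1232 W × 4.45 h × 7 d = 38,377 Wh = 38.38 kWh
LED light strip: 14.7 W × 0.57 h × 7 d = 59 Wh = 0.05865 kWh
Total energy = 15.43 + 38.38 + 0.05865 = 53.87 kWh
Cost = 53.87 kWh × €0.110 = €5.93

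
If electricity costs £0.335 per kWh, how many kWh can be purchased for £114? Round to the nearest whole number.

340 kWh

£114 / £0.335 per kWh = 340.3 kWh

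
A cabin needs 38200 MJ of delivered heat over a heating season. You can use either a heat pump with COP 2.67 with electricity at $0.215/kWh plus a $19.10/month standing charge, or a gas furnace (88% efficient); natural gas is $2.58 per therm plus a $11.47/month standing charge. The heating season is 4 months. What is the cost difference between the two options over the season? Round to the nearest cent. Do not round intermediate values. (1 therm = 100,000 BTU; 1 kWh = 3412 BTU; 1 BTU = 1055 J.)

$176.51

Heat load = 38200 MJ = 38,200,000,000 J / 1055 = 36,208,531 BTU
Gas: input = 36,208,531 / 0.88 = 41,146,058 BTU = 411.5 therm → 411.5 × $2.58 = $1,061.57; + 4 × $11.47 standing = $1,107.45
Heat pump: 36,208,531 BTU / 3412 = 10,610 kWh heat; / 2.67 = 3,975 kWh in → × $0.215 = $854.53; + 4 × $19.10 standing = $930.93
Difference = |$1,107.45 − $930.93| = $176.51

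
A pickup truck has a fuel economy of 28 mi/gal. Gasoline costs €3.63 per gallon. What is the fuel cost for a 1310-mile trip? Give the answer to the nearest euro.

Fuel = 1310 mi / 28 mpg = 46.79 gal
Cost = 46.79 gal × €3.63/gal = €169.83 ≈ €170

€170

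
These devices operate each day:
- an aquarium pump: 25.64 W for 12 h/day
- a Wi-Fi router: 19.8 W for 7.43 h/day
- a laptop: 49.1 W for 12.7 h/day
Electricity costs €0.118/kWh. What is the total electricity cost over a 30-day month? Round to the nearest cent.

aquarium pump: 25.64 W × 12 h × 30 d = 9,230 Wh = 9.23 kWh
Wi-Fi router: 19.8 W × 7.43 h × 30 d = 4,413 Wh = 4.413 kWh
laptop: 49.1 W × 12.7 h × 30 d = 18,707 Wh = 18.71 kWh
Total energy = 9.23 + 4.413 + 18.71 = 32.35 kWh
Cost = 32.35 kWh × €0.118 = €3.82

€3.82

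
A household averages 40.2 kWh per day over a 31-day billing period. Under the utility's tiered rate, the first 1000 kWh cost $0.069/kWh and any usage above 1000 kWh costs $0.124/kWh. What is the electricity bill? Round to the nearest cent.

$99.53

Usage = 40.2 kWh/day × 31 days = 1246.2 kWh
First 1000 kWh × $0.069 = $69.00
Remaining 246.2 kWh × $0.124 = $30.53
Total = $99.53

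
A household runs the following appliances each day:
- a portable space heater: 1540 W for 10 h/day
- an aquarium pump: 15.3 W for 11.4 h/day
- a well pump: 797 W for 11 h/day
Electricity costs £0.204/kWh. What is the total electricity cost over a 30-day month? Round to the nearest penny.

portable space heater: 1540 W × 10 h × 30 d = 462,000 Wh = 462 kWh
aquarium pump: 15.3 W × 11.4 h × 30 d = 5,233 Wh = 5.233 kWh
well pump: 797 W × 11 h × 30 d = 263,010 Wh = 263 kWh
Total energy = 462 + 5.233 + 263 = 730.2 kWh
Cost = 730.2 kWh × £0.204 = £148.97

£148.97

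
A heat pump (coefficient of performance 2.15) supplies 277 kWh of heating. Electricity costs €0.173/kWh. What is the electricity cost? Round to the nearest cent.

€22.29

Electrical input = 277 kWh / 2.15 = 128.8 kWh
Cost = 128.8 × €0.173/kWh = €22.29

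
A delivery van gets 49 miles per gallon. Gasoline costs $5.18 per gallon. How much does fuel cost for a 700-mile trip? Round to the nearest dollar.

Fuel = 700 mi / 49 mpg = 14.29 gal
Cost = 14.29 gal × $5.18/gal = $74.00

$74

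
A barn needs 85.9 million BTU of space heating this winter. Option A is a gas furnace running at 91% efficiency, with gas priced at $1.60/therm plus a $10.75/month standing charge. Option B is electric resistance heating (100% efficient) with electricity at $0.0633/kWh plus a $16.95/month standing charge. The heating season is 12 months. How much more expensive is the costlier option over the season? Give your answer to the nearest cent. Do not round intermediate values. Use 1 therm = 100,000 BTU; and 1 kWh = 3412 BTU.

$157.70

Heat load = 85.9 × 10⁶ BTU = 85,900,000 BTU
Gas: input = 85,900,000 / 0.91 = 94,395,604 BTU = 944 therm → 944 × $1.60 = $1,510.33; + 12 × $10.75 standing = $1,639.33
Electric: 85,900,000 BTU / 3412 = 25,180 kWh → × $0.0633 = $1,593.63; + 12 × $16.95 standing = $1,797.03
Difference = |$1,639.33 − $1,797.03| = $157.70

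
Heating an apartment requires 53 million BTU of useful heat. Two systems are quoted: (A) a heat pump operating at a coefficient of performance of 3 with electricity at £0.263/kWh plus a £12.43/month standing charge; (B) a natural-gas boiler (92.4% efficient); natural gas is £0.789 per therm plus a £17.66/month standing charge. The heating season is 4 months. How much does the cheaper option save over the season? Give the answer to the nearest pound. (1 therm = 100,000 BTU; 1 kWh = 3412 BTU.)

Heat load = 53 × 10⁶ BTU = 53,000,000 BTU
Gas: input = 53,000,000 / 0.924 = 57,359,307 BTU = 573.6 therm → 573.6 × £0.789 = £452.56; + 4 × £17.66 standing = £523.20
Heat pump: 53,000,000 BTU / 3412 = 15,530 kWh heat; / 3 = 5,178 kWh in → × £0.263 = £1,361.76; + 4 × £12.43 standing = £1,411.48
Difference = |£523.20 − £1,411.48| = £888.28 ≈ £888

£888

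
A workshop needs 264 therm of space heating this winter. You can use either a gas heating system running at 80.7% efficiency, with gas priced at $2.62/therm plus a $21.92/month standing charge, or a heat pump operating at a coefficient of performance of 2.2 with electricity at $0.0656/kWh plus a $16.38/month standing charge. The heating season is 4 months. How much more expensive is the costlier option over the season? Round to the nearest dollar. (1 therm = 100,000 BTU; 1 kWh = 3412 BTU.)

Heat load = 264 therm × 100,000 = 26,400,000 BTU
Gas: input = 26,400,000 / 0.807 = 32,713,755 BTU = 327.1 therm → 327.1 × $2.62 = $857.10; + 4 × $21.92 standing = $944.78
Heat pump: 26,400,000 BTU / 3412 = 7,737 kWh heat; / 2.2 = 3,517 kWh in → × $0.0656 = $230.72; + 4 × $16.38 standing = $296.24
Difference = |$944.78 − $296.24| = $648.55 ≈ $649

$649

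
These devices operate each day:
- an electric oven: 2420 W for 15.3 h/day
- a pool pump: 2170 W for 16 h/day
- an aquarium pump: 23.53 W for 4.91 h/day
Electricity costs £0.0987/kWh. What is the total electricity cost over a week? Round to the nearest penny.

electric oven: 2420 W × 15.3 h × 7 d = 259,182 Wh = 259.2 kWh
pool pump: 2170 W × 16 h × 7 d = 243,040 Wh = 243 kWh
aquarium pump: 23.53 W × 4.91 h × 7 d = 809 Wh = 0.8087 kWh
Total energy = 259.2 + 243 + 0.8087 = 503 kWh
Cost = 503 kWh × £0.0987 = £49.65

£49.65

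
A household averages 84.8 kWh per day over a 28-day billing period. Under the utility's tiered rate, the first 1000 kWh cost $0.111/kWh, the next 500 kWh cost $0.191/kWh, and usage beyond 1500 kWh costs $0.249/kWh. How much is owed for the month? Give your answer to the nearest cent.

Usage = 84.8 kWh/day × 28 days = 2374.4 kWh
First 1000 kWh × $0.111 = $111.00
Next 500 kWh × $0.191 = $95.50
Remaining 874.4 kWh × $0.249 = $217.73
Total = $424.23

$424.23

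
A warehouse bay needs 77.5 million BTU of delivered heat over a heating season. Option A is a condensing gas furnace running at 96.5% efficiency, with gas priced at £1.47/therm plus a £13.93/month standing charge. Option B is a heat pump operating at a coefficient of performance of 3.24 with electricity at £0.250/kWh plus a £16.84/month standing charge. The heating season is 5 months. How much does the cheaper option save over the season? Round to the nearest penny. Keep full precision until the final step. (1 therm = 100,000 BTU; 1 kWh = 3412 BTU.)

Heat load = 77.5 × 10⁶ BTU = 77,500,000 BTU
Gas: input = 77,500,000 / 0.965 = 80,310,881 BTU = 803.1 therm → 803.1 × £1.47 = £1,180.57; + 5 × £13.93 standing = £1,250.22
Heat pump: 77,500,000 BTU / 3412 = 22,710 kWh heat; / 3.24 = 7,010 kWh in → × £0.250 = £1,752.62; + 5 × £16.84 standing = £1,836.82
Difference = |£1,250.22 − £1,836.82| = £586.60

£586.60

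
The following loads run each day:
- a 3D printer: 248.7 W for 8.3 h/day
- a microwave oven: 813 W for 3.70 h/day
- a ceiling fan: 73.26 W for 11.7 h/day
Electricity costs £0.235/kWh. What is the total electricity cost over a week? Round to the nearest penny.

3D printer: 248.7 W × 8.3 h × 7 d = 14,449 Wh = 14.45 kWh
microwave oven: 813 W × 3.70 h × 7 d = 21,057 Wh = 21.06 kWh
ceiling fan: 73.26 W × 11.7 h × 7 d = 6,000 Wh = 6 kWh
Total energy = 14.45 + 21.06 + 6 = 41.51 kWh
Cost = 41.51 kWh × £0.235 = £9.75

£9.75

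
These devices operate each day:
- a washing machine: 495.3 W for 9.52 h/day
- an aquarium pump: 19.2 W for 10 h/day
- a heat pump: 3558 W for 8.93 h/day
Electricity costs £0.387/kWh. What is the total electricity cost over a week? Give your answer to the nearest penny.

washing machine: 495.3 W × 9.52 h × 7 d = 33,007 Wh = 33.01 kWh
aquarium pump: 19.2 W × 10 h × 7 d = 1,344 Wh = 1.344 kWh
heat pump: 3558 W × 8.93 h × 7 d = 222,411 Wh = 222.4 kWh
Total energy = 33.01 + 1.344 + 222.4 = 256.8 kWh
Cost = 256.8 kWh × £0.387 = £99.37

£99.37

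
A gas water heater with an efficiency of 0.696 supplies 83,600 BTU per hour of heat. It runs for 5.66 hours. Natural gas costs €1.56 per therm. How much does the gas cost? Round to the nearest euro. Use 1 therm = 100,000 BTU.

€11

Heat delivered = 83,600 BTU/h × 5.66 h = 473,176 BTU
Gas input = 473,176 / 0.696 = 679,851 BTU
= 679,851 / 100,000 = 6.799 therm
Cost = 6.799 × €1.56/therm = €10.61 ≈ €11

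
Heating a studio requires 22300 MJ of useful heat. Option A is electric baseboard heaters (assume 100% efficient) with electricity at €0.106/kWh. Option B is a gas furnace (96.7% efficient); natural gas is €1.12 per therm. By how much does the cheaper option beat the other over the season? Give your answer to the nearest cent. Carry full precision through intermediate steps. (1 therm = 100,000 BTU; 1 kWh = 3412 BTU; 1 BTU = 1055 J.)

€411.85

Heat load = 22300 MJ = 22,300,000,000 J / 1055 = 21,137,441 BTU
Gas: input = 21,137,441 / 0.967 = 21,858,781 BTU = 218.6 therm → 218.6 × €1.12 = €244.82
Electric: 21,137,441 BTU / 3412 = 6,195 kWh → × €0.106 = €656.67
Difference = |€244.82 − €656.67| = €411.85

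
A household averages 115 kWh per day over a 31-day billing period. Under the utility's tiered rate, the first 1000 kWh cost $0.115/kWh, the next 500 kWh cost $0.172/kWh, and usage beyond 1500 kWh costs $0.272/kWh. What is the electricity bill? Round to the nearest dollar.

$763

Usage = 115 kWh/day × 31 days = 3565 kWh
First 1000 kWh × $0.115 = $115.00
Next 500 kWh × $0.172 = $86.00
Remaining 2065 kWh × $0.272 = $561.68
Total = $762.68 ≈ $763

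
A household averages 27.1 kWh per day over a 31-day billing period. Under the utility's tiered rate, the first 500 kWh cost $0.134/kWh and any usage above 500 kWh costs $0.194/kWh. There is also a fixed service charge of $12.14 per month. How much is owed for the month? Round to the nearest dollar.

$145

Usage = 27.1 kWh/day × 31 days = 840.1 kWh
First 500 kWh × $0.134 = $67.00
Remaining 340.1 kWh × $0.194 = $65.98
Energy charge = $132.98; + service $12.14 = $145.12 ≈ $145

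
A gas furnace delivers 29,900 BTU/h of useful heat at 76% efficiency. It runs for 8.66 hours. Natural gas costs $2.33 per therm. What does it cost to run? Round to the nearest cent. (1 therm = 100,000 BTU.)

$7.94

Heat delivered = 29,900 BTU/h × 8.66 h = 258,934 BTU
Gas input = 258,934 / 0.76 = 340,703 BTU
= 340,703 / 100,000 = 3.407 therm
Cost = 3.407 × $2.33/therm = $7.94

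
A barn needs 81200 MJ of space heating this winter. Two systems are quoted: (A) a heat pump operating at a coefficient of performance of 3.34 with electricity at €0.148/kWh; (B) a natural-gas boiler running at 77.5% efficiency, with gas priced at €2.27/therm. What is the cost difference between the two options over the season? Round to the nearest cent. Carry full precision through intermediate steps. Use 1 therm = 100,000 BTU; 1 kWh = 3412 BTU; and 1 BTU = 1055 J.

Heat load = 81200 MJ = 81,200,000,000 J / 1055 = 76,966,825 BTU
Gas: input = 76,966,825 / 0.775 = 99,312,032 BTU = 993.1 therm → 993.1 × €2.27 = €2,254.38
Heat pump: 76,966,825 BTU / 3412 = 22,560 kWh heat; / 3.34 = 6,754 kWh in → × €0.148 = €999.56
Difference = |€2,254.38 − €999.56| = €1,254.82

€1254.82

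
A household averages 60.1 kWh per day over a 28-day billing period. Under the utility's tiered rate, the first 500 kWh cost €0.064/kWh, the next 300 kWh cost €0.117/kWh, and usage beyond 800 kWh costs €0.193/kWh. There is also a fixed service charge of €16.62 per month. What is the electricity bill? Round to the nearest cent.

€254.10

Usage = 60.1 kWh/day × 28 days = 1682.8 kWh
First 500 kWh × €0.064 = €32.00
Next 300 kWh × €0.117 = €35.10
Remaining 882.8 kWh × €0.193 = €170.38
Energy charge = €237.48; + service €16.62 = €254.10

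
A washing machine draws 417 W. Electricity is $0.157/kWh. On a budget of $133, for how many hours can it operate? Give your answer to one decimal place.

Energy budget = $133 / $0.157 per kWh = 847.1 kWh = 847,134 Wh
Runtime = 847,134 Wh / 417 W = 2,031 h

2031.5 h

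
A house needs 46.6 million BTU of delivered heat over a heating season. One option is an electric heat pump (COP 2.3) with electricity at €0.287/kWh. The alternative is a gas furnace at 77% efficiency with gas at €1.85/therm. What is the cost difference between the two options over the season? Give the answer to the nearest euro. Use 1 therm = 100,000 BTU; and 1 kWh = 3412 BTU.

Heat load = 46.6 × 10⁶ BTU = 46,600,000 BTU
Gas: input = 46,600,000 / 0.77 = 60,519,481 BTU = 605.2 therm → 605.2 × €1.85 = €1,119.61
Heat pump: 46,600,000 BTU / 3412 = 13,660 kWh heat; / 2.3 = 5,938 kWh in → × €0.287 = €1,704.24
Difference = |€1,119.61 − €1,704.24| = €584.63 ≈ €585

€585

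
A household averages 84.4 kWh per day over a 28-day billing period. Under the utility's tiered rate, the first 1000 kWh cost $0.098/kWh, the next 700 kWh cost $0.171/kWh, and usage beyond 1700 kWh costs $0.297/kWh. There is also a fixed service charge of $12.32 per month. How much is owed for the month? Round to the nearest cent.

$426.99

Usage = 84.4 kWh/day × 28 days = 2363.2 kWh
First 1000 kWh × $0.098 = $98.00
Next 700 kWh × $0.171 = $119.70
Remaining 663.2 kWh × $0.297 = $196.97
Energy charge = $414.67; + service $12.32 = $426.99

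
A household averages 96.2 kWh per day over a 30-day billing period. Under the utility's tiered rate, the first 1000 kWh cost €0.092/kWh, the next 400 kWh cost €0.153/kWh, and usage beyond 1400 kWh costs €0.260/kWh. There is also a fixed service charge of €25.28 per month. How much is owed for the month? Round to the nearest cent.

Usage = 96.2 kWh/day × 30 days = 2886 kWh
First 1000 kWh × €0.092 = €92.00
Next 400 kWh × €0.153 = €61.20
Remaining 1486 kWh × €0.260 = €386.36
Energy charge = €539.56; + service €25.28 = €564.84

€564.84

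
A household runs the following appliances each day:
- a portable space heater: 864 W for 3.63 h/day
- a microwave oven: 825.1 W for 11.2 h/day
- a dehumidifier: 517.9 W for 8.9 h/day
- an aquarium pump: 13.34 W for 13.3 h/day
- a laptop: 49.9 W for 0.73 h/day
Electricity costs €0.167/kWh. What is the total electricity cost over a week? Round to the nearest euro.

€20

portable space heater: 864 W × 3.63 h × 7 d = 21,954 Wh = 21.95 kWh
microwave oven: 825.1 W × 11.2 h × 7 d = 64,688 Wh = 64.69 kWh
dehumidifier: 517.9 W × 8.9 h × 7 d = 32,265 Wh = 32.27 kWh
aquarium pump: 13.34 W × 13.3 h × 7 d = 1,242 Wh = 1.242 kWh
laptop: 49.9 W × 0.73 h × 7 d = 255 Wh = 0.255 kWh
Total energy = 21.95 + 64.69 + 32.27 + 1.242 + 0.255 = 120.4 kWh
Cost = 120.4 kWh × €0.167 = €20.11 ≈ €20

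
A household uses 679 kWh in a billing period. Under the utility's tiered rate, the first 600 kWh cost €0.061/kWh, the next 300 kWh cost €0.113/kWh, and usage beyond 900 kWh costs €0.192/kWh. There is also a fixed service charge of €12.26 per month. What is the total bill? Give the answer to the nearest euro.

First 600 kWh × €0.061 = €36.60
Next 79 kWh × €0.113 = €8.93
Remaining tier: 0 kWh (not reached)
Energy charge = €45.53; + service €12.26 = €57.79 ≈ €58

€58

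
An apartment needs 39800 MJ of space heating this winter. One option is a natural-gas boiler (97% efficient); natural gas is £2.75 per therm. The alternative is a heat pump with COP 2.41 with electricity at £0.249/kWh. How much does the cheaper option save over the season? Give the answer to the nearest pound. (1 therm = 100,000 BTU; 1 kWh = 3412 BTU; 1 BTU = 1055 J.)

£73

Heat load = 39800 MJ = 39,800,000,000 J / 1055 = 37,725,118 BTU
Gas: input = 37,725,118 / 0.97 = 38,891,875 BTU = 388.9 therm → 388.9 × £2.75 = £1,069.53
Heat pump: 37,725,118 BTU / 3412 = 11,060 kWh heat; / 2.41 = 4,588 kWh in → × £0.249 = £1,142.36
Difference = |£1,069.53 − £1,142.36| = £72.84 ≈ £73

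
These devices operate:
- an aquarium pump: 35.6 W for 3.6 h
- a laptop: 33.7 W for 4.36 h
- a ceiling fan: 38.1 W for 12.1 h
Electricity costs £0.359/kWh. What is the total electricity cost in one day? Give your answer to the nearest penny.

£0.26

aquarium pump: 35.6 W × 3.6 h = 128 Wh = 0.1282 kWh
laptop: 33.7 W × 4.36 h = 147 Wh = 0.1469 kWh
ceiling fan: 38.1 W × 12.1 h = 461 Wh = 0.461 kWh
Total energy = 0.1282 + 0.1469 + 0.461 = 0.7361 kWh
Cost = 0.7361 kWh × £0.359 = £0.26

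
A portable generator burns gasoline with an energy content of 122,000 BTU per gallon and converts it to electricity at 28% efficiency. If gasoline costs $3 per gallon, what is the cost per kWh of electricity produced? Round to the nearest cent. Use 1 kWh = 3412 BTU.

Electrical output per gallon = 122,000 BTU × 0.28 / 3412 BTU/kWh = 10.01 kWh
Cost per kWh = $3 / 10.01 kWh = $0.300

$0.30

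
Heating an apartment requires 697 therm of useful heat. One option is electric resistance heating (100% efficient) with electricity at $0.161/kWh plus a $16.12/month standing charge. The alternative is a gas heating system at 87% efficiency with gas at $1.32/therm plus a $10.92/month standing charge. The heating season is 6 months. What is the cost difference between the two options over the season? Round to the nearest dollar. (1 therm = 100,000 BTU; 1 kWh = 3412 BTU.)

Heat load = 697 therm × 100,000 = 69,700,000 BTU
Gas: input = 69,700,000 / 0.87 = 80,114,943 BTU = 801.1 therm → 801.1 × $1.32 = $1,057.52; + 6 × $10.92 standing = $1,123.04
Electric: 69,700,000 BTU / 3412 = 20,430 kWh → × $0.161 = $3,288.89; + 6 × $16.12 standing = $3,385.61
Difference = |$1,123.04 − $3,385.61| = $2,262.57 ≈ $2263

$2263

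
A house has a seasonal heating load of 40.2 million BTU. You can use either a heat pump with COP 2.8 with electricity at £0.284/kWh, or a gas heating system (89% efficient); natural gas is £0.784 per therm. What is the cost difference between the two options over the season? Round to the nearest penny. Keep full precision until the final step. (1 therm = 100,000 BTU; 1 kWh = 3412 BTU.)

Heat load = 40.2 × 10⁶ BTU = 40,200,000 BTU
Gas: input = 40,200,000 / 0.89 = 45,168,539 BTU = 451.7 therm → 451.7 × £0.784 = £354.12
Heat pump: 40,200,000 BTU / 3412 = 11,780 kWh heat; / 2.8 = 4,208 kWh in → × £0.284 = £1,195.03
Difference = |£354.12 − £1,195.03| = £840.90

£840.90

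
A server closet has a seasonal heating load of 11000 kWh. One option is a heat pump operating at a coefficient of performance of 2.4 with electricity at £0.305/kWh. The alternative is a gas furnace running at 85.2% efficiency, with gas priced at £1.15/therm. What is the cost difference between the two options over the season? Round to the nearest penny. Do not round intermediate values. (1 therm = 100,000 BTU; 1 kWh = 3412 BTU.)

Heat load = 11000 kWh × 3412 = 37,532,000 BTU
Gas: input = 37,532,000 / 0.852 = 44,051,643 BTU = 440.5 therm → 440.5 × £1.15 = £506.59
Heat pump: 37,532,000 BTU / 3412 = 11,000 kWh heat; / 2.4 = 4,583 kWh in → × £0.305 = £1,397.92
Difference = |£506.59 − £1,397.92| = £891.32

£891.32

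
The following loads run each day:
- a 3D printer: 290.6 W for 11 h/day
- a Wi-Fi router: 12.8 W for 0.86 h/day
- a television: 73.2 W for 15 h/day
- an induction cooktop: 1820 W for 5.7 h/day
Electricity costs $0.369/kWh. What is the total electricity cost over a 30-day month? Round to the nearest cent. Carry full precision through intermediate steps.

3D printer: 290.6 W × 11 h × 30 d = 95,898 Wh = 95.9 kWh
Wi-Fi router: 12.8 W × 0.86 h × 30 d = 330 Wh = 0.3302 kWh
television: 73.2 W × 15 h × 30 d = 32,940 Wh = 32.94 kWh
induction cooktop: 1820 W × 5.7 h × 30 d = 311,220 Wh = 311.2 kWh
Total energy = 95.9 + 0.3302 + 32.94 + 311.2 = 440.4 kWh
Cost = 440.4 kWh × $0.369 = $162.50

$162.50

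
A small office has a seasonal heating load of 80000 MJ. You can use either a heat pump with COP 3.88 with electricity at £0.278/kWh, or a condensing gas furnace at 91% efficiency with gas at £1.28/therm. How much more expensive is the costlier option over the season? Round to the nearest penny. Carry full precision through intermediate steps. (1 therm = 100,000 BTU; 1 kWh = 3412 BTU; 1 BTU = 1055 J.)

Heat load = 80000 MJ = 80,000,000,000 J / 1055 = 75,829,384 BTU
Gas: input = 75,829,384 / 0.91 = 83,328,993 BTU = 833.3 therm → 833.3 × £1.28 = £1,066.61
Heat pump: 75,829,384 BTU / 3412 = 22,220 kWh heat; / 3.88 = 5,728 kWh in → × £0.278 = £1,592.36
Difference = |£1,066.61 − £1,592.36| = £525.75

£525.75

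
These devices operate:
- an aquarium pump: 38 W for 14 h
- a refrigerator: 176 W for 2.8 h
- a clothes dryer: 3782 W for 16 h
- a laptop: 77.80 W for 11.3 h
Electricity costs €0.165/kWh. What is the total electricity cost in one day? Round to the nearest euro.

€10

aquarium pump: 38 W × 14 h = 532 Wh = 0.532 kWh
refrigerator: 176 W × 2.8 h = 493 Wh = 0.4928 kWh
clothes dryer: 3782 W × 16 h = 60,512 Wh = 60.51 kWh
laptop: 77.80 W × 11.3 h = 879 Wh = 0.8791 kWh
Total energy = 0.532 + 0.4928 + 60.51 + 0.8791 = 62.42 kWh
Cost = 62.42 kWh × €0.165 = €10.30 ≈ €10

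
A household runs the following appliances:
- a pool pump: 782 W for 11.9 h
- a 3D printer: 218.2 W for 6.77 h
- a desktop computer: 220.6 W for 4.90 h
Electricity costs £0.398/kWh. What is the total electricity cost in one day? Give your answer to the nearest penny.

£4.72

pool pump: 782 W × 11.9 h = 9,306 Wh = 9.306 kWh
3D printer: 218.2 W × 6.77 h = 1,477 Wh = 1.477 kWh
desktop computer: 220.6 W × 4.90 h = 1,081 Wh = 1.081 kWh
Total energy = 9.306 + 1.477 + 1.081 = 11.86 kWh
Cost = 11.86 kWh × £0.398 = £4.72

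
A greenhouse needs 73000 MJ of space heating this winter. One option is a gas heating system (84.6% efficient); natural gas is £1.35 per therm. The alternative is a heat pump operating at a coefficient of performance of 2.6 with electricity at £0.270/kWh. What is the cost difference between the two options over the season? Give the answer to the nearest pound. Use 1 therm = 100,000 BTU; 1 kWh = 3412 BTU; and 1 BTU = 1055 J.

£1002

Heat load = 73000 MJ = 73,000,000,000 J / 1055 = 69,194,313 BTU
Gas: input = 69,194,313 / 0.846 = 81,789,968 BTU = 817.9 therm → 817.9 × £1.35 = £1,104.16
Heat pump: 69,194,313 BTU / 3412 = 20,280 kWh heat; / 2.6 = 7,800 kWh in → × £0.270 = £2,105.97
Difference = |£1,104.16 − £2,105.97| = £1,001.80 ≈ £1002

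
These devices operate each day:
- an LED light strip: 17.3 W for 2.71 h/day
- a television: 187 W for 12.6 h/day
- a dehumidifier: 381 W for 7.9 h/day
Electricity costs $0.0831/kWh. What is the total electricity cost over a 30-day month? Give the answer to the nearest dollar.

$13

LED light strip: 17.3 W × 2.71 h × 30 d = 1,406 Wh = 1.406 kWh
television: 187 W × 12.6 h × 30 d = 70,686 Wh = 70.69 kWh
dehumidifier: 381 W × 7.9 h × 30 d = 90,297 Wh = 90.3 kWh
Total energy = 1.406 + 70.69 + 90.3 = 162.4 kWh
Cost = 162.4 kWh × $0.0831 = $13.49 ≈ $13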